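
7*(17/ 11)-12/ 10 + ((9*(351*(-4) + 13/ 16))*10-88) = -55600713/ 440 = -126365.26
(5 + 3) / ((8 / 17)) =17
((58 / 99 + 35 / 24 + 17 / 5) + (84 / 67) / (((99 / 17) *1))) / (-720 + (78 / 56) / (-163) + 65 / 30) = -1713294793 / 217312358010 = -0.01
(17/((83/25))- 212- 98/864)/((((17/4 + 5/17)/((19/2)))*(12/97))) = -232536770809/66477024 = -3498.00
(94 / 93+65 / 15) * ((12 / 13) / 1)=1988 / 403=4.93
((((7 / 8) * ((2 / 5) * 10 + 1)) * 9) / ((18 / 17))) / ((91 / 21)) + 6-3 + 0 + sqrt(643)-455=-92231 / 208 + sqrt(643)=-418.06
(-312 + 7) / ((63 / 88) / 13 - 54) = 348920 / 61713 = 5.65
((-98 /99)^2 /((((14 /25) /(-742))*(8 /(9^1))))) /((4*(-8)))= 3181325 /69696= 45.65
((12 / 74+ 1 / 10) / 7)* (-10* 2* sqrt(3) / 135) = -194* sqrt(3) / 34965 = -0.01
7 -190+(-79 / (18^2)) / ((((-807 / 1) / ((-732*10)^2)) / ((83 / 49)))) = 9694311479 / 355887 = 27239.86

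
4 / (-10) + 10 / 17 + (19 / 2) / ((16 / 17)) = 27967 / 2720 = 10.28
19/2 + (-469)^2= 439941/2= 219970.50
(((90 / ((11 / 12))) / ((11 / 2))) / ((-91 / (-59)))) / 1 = 127440 / 11011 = 11.57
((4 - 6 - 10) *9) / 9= -12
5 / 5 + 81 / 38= 119 / 38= 3.13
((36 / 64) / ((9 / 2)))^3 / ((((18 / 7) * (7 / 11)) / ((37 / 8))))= 407 / 73728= 0.01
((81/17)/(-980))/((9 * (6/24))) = -9/4165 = -0.00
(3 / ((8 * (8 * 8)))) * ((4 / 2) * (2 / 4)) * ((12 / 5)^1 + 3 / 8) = 333 / 20480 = 0.02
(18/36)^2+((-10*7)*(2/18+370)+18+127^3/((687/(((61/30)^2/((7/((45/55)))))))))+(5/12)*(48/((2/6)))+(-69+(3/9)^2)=-21563000197/881650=-24457.55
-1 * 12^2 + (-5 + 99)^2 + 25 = 8717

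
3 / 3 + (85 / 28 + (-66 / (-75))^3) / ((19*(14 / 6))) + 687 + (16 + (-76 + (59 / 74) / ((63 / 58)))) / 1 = 12184250080231 / 19376437500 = 628.82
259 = 259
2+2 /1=4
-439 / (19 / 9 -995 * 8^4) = 3951 / 36679661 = 0.00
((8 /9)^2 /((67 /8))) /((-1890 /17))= -4352 /5128515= -0.00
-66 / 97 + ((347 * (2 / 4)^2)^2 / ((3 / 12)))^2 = 1406337745201 / 1552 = 906145454.38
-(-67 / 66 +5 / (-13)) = 1.40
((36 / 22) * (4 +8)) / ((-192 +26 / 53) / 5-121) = -11448 / 92873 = -0.12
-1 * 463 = -463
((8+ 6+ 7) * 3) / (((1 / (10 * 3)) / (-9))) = -17010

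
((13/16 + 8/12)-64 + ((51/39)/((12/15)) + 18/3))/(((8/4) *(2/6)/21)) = -719229/416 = -1728.92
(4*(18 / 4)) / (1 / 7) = 126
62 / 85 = 0.73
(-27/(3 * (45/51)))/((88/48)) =-306/55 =-5.56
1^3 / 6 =1 / 6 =0.17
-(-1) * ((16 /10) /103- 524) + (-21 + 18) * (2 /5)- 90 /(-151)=-8158924 /15553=-524.59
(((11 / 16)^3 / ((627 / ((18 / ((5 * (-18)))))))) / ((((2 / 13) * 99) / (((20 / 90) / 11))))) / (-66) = 13 / 6240706560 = 0.00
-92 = -92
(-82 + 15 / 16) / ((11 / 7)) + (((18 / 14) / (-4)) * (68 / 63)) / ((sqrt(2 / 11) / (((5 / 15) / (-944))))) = -9079 / 176 + 17 * sqrt(22) / 277536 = -51.58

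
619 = 619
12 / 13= 0.92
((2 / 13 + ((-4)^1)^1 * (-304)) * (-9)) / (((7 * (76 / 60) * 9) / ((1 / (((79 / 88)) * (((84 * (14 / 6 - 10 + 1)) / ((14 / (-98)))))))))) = -0.04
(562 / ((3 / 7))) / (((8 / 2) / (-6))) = -1967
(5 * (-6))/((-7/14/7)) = 420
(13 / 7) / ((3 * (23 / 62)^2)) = 49972 / 11109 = 4.50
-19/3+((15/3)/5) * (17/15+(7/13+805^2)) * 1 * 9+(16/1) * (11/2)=1137302734/195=5832321.71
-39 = -39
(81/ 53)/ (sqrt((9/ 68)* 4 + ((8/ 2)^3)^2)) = 81* sqrt(1183897)/ 3690973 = 0.02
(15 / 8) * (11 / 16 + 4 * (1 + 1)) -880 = -863.71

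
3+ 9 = 12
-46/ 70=-23/ 35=-0.66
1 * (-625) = -625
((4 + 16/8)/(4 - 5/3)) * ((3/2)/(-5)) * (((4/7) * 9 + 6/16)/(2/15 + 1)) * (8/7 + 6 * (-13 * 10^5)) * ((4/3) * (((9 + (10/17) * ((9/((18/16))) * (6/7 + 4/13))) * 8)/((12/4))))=13606917077512224/9020557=1508434243.86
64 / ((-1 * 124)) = -16 / 31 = -0.52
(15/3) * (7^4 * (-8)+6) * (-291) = 27938910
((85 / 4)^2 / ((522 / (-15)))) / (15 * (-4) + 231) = -36125 / 476064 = -0.08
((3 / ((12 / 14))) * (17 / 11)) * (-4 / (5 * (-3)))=238 / 165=1.44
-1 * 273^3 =-20346417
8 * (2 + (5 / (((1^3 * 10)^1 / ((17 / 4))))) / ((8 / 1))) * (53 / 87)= 265 / 24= 11.04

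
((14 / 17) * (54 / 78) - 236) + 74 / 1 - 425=-129601 / 221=-586.43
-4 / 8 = -1 / 2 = -0.50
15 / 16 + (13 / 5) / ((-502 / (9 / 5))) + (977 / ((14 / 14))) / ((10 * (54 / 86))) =424306543 / 2710800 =156.52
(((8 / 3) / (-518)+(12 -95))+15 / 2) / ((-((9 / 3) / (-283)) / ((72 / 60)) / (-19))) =126182059 / 777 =162396.47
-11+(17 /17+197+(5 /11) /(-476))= 979127 /5236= 187.00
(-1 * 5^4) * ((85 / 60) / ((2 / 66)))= -116875 / 4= -29218.75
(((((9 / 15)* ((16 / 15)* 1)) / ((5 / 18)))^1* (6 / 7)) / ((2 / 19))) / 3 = 5472 / 875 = 6.25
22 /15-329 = -4913 /15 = -327.53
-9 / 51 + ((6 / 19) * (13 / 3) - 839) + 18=-819.81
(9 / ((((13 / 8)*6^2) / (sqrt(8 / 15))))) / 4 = sqrt(30) / 195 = 0.03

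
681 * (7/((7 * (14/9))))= 6129/14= 437.79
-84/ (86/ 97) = -4074/ 43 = -94.74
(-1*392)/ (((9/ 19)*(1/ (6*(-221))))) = 3292016/ 3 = 1097338.67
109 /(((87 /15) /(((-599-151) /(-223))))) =408750 /6467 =63.21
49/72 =0.68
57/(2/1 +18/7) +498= 16335/32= 510.47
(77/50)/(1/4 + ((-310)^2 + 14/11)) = 1694/105711675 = 0.00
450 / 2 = 225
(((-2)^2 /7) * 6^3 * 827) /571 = 714528 /3997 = 178.77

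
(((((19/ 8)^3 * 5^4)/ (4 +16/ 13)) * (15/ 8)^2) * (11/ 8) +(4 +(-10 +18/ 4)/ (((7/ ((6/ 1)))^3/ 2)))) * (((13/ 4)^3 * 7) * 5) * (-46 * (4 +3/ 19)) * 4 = -943939505529614659715/ 132766498816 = -7109771771.85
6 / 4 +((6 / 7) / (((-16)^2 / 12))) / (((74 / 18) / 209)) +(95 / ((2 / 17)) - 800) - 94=-687551 / 8288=-82.96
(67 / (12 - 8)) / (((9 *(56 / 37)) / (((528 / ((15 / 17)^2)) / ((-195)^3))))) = -7880741 / 70070568750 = -0.00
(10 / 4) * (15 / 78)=25 / 52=0.48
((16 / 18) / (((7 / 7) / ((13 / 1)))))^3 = 1124864 / 729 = 1543.02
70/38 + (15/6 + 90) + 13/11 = 39929/418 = 95.52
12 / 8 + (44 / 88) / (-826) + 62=104901 / 1652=63.50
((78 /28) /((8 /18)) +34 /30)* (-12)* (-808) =2511668 /35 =71761.94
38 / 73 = 0.52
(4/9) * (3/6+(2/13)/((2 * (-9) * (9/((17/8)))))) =4195/18954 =0.22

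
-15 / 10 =-3 / 2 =-1.50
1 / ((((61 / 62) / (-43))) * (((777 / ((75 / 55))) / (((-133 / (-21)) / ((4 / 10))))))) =-633175 / 521367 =-1.21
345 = 345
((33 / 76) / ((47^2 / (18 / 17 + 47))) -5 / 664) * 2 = 47789 / 12467596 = 0.00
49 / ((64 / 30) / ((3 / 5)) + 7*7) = 441 / 473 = 0.93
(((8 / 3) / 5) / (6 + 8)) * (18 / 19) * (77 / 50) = 132 / 2375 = 0.06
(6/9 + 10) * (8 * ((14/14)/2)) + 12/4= 137/3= 45.67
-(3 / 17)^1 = -3 / 17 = -0.18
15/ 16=0.94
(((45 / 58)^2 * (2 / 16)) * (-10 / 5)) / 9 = -225 / 13456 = -0.02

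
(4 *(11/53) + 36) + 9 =2429/53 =45.83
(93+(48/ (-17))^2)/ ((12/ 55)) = 534985/ 1156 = 462.79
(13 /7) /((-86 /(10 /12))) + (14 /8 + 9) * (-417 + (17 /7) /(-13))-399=-32760371 /6708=-4883.78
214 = 214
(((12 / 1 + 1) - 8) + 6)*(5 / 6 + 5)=385 / 6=64.17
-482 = -482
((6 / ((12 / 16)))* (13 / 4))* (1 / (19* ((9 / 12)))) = 104 / 57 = 1.82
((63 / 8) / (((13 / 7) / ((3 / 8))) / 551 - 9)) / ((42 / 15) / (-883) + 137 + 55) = -33878061 / 7426267984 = -0.00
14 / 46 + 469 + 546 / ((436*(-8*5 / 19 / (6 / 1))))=46703937 / 100280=465.74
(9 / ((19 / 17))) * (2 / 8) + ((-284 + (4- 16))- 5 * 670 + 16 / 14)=-1937993 / 532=-3642.84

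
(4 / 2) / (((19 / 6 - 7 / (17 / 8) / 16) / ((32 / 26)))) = 1632 / 1963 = 0.83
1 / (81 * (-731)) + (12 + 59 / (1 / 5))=18177776 / 59211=307.00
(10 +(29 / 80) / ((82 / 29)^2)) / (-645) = -5403589 / 346958400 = -0.02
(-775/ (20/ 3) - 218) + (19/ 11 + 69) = -11595/ 44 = -263.52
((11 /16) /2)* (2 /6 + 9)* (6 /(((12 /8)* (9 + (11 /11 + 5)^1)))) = 77 /90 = 0.86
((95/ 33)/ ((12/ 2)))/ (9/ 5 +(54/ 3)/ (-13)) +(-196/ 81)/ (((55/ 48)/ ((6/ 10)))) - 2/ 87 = -523201/ 3875850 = -0.13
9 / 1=9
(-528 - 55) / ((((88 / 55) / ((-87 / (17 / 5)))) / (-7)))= -65265.99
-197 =-197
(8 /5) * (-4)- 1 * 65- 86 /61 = -22207 /305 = -72.81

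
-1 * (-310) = 310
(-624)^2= 389376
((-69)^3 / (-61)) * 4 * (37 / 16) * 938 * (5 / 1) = 28503083385 / 122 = 233631831.02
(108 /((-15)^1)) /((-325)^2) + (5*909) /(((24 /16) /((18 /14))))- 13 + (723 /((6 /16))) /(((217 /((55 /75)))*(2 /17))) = 1353954355939 /343809375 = 3938.10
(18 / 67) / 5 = 18 / 335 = 0.05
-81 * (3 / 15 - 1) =324 / 5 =64.80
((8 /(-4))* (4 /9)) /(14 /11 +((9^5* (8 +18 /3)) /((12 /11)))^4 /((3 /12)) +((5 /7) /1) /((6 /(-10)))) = -2464 /3656464027853491893291534201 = -0.00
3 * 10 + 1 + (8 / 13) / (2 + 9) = 4441 / 143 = 31.06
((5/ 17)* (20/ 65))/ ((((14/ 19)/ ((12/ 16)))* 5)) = 57/ 3094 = 0.02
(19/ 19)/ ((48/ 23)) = 23/ 48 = 0.48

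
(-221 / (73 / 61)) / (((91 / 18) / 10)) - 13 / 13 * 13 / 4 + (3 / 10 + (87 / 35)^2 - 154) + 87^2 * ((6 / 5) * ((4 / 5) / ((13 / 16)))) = 39186437497 / 4650100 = 8427.01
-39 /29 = -1.34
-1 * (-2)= 2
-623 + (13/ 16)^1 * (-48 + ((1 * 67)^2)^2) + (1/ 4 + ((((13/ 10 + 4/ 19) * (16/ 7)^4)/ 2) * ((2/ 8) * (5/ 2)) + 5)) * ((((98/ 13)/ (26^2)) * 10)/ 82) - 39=3138264352346327/ 191683856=16372084.84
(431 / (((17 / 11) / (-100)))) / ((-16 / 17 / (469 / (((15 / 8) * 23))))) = 22235290 / 69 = 322250.58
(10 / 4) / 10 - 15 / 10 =-5 / 4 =-1.25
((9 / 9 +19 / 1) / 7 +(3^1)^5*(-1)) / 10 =-1681 / 70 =-24.01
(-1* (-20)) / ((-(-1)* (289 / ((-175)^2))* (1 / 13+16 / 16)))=568750 / 289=1967.99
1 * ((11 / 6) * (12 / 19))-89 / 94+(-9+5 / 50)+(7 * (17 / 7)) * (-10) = -797846 / 4465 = -178.69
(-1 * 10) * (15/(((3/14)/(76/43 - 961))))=28872900/43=671462.79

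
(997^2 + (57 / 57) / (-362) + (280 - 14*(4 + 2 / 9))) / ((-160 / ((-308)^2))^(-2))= 161960048450 / 57264303789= 2.83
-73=-73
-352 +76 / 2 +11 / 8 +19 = -293.62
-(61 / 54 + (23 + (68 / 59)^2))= -4785439 / 187974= -25.46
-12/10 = -6/5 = -1.20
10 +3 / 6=21 / 2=10.50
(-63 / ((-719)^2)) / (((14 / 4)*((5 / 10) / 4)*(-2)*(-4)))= -18 / 516961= -0.00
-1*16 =-16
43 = 43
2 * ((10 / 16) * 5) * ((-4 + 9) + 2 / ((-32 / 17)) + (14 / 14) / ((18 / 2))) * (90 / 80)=14575 / 512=28.47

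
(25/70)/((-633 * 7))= -5/62034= -0.00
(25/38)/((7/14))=25/19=1.32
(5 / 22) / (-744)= -5 / 16368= -0.00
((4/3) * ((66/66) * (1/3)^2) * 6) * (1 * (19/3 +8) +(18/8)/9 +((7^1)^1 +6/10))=2662/135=19.72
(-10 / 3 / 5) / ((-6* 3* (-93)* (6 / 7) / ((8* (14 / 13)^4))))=-1075648 / 215150013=-0.00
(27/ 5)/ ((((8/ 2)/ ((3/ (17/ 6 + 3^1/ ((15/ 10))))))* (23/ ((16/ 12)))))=162/ 3335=0.05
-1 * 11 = -11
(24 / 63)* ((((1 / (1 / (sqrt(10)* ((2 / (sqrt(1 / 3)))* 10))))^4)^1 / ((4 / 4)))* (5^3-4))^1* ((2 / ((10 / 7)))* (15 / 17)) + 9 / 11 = 1533312000153 / 187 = 8199529412.58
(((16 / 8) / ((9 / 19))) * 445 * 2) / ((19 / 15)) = 2966.67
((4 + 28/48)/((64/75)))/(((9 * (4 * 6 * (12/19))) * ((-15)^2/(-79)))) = -82555/5971968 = -0.01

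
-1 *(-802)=802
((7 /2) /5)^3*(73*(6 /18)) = 25039 /3000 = 8.35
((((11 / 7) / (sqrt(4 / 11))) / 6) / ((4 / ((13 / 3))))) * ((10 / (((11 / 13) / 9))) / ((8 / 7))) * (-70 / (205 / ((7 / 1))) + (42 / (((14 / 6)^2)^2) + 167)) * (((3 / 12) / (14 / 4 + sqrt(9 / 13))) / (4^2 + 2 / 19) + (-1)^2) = -37485743815 * sqrt(143) / 55173761664 + 729079960796785 * sqrt(11) / 331042569984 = 7296.33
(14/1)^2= 196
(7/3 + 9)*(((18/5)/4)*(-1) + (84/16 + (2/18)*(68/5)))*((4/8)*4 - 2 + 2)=3587/27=132.85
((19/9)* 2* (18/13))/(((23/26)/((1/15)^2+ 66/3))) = 752552/5175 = 145.42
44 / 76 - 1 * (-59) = 1132 / 19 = 59.58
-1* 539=-539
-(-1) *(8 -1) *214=1498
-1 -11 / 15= -26 / 15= -1.73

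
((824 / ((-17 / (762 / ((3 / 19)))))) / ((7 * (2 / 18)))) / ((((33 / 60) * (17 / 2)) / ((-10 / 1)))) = 14315846400 / 22253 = 643322.09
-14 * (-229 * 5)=16030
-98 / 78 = -49 / 39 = -1.26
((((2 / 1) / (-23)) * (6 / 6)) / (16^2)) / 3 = -1 / 8832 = -0.00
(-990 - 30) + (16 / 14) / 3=-21412 / 21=-1019.62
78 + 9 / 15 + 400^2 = 800393 / 5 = 160078.60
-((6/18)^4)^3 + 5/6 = 885733/1062882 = 0.83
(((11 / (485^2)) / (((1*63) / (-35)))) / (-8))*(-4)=-11 / 846810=-0.00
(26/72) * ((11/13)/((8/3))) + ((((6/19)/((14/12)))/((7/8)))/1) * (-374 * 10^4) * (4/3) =-137871349759/89376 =-1542599.24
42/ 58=21/ 29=0.72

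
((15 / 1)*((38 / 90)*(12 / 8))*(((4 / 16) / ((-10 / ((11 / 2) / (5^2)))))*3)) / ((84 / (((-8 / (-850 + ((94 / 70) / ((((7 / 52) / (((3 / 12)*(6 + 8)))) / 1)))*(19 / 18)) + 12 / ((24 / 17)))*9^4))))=-5977873626813 / 57375584000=-104.19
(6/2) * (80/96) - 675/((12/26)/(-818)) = 2392655/2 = 1196327.50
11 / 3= 3.67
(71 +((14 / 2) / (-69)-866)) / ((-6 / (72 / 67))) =219448 / 1541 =142.41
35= 35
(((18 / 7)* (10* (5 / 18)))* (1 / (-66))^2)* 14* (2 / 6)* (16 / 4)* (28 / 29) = 2800 / 94743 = 0.03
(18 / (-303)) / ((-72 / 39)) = 13 / 404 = 0.03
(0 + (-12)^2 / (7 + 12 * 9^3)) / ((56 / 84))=216 / 8755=0.02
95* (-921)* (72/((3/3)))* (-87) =548068680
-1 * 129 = -129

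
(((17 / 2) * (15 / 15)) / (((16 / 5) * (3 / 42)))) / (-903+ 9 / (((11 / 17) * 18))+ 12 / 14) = -45815 / 1110488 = -0.04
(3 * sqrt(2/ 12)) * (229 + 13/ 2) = 471 * sqrt(6)/ 4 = 288.43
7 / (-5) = -1.40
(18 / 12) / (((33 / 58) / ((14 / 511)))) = 58 / 803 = 0.07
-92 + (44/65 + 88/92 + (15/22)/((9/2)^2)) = -40109156/444015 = -90.33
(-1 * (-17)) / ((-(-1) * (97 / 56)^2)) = 53312 / 9409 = 5.67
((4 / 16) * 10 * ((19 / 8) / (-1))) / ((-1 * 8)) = 95 / 128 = 0.74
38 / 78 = 19 / 39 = 0.49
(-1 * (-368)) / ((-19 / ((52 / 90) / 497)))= -9568 / 424935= -0.02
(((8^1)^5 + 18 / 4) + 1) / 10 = 65547 / 20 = 3277.35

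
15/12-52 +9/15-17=-67.15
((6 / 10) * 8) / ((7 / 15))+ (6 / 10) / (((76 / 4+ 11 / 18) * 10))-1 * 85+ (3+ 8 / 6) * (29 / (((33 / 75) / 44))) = 2315071642 / 185325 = 12491.96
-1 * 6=-6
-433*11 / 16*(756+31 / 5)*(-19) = 344884067 / 80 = 4311050.84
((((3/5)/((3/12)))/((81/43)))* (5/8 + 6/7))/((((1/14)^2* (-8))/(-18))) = 832.77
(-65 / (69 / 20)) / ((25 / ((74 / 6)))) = -1924 / 207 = -9.29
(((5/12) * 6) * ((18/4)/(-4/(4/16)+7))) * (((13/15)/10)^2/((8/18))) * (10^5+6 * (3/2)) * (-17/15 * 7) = 2011280999/120000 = 16760.67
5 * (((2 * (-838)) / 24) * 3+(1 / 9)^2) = -169685 / 162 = -1047.44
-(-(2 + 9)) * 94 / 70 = 517 / 35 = 14.77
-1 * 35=-35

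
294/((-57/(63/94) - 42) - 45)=-6174/3613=-1.71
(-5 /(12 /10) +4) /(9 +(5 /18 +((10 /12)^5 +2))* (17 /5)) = -6480 /704149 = -0.01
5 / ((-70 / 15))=-15 / 14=-1.07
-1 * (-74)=74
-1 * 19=-19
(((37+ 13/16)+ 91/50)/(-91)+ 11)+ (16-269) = -8824653/36400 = -242.44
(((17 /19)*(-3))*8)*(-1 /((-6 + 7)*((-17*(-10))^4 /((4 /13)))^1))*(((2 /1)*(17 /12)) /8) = 1 /356915000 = 0.00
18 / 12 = 1.50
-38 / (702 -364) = -19 / 169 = -0.11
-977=-977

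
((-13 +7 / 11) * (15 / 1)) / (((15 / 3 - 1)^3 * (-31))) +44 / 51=133037 / 139128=0.96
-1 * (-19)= 19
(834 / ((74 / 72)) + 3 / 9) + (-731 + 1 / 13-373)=-421544 / 1443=-292.13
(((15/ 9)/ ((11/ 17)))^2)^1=7225/ 1089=6.63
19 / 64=0.30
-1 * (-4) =4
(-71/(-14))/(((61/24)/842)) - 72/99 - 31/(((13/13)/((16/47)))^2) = 17386892480/10375673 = 1675.74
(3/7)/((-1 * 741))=-1/1729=-0.00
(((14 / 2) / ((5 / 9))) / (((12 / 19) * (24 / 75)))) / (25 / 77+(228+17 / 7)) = 153615 / 568576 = 0.27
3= 3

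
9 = 9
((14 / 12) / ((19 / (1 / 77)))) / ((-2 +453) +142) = 1 / 743622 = 0.00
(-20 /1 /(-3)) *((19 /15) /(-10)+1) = 262 /45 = 5.82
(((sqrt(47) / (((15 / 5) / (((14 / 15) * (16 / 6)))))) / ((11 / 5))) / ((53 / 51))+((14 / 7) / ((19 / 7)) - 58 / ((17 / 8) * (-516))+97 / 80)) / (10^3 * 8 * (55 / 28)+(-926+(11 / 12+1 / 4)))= 46719253 / 345089982920+26656 * sqrt(47) / 1086403593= 0.00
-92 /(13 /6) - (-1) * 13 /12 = -6455 /156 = -41.38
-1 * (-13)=13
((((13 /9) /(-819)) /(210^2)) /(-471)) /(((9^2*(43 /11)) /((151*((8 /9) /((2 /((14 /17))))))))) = 3322 /224145192982725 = 0.00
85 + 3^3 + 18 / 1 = 130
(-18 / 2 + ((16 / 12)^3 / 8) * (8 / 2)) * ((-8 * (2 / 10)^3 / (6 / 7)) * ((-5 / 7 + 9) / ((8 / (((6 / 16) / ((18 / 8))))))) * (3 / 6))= 6119 / 121500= 0.05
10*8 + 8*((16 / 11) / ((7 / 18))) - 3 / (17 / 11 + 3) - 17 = 355209 / 3850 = 92.26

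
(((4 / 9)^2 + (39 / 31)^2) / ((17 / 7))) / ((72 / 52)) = 12610507 / 23819346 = 0.53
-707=-707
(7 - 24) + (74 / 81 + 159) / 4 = 7445 / 324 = 22.98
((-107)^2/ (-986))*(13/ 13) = -11449/ 986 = -11.61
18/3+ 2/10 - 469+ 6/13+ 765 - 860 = -36227/65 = -557.34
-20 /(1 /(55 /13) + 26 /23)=-25300 /1729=-14.63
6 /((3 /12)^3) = 384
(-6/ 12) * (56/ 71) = -28/ 71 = -0.39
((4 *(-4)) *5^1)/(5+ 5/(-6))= -96/5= -19.20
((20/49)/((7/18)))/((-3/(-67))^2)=179560/343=523.50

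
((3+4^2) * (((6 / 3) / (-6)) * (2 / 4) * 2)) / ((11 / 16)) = -304 / 33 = -9.21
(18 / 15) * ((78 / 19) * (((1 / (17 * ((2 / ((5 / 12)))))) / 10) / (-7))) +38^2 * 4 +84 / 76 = 261240661 / 45220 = 5777.10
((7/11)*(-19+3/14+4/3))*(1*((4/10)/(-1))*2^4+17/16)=312991/5280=59.28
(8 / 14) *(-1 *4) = -2.29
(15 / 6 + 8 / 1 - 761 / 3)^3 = -3105745579 / 216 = -14378451.75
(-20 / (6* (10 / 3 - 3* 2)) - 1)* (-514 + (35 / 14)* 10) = -489 / 4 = -122.25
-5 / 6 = -0.83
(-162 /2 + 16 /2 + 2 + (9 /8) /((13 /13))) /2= -559 /16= -34.94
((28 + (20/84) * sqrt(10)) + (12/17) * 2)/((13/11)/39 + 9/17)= 935 * sqrt(10)/2198 + 8250/157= 53.89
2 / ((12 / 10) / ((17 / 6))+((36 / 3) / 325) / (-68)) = 11050 / 2337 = 4.73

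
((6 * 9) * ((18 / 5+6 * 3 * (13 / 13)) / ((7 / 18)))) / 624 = 2187 / 455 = 4.81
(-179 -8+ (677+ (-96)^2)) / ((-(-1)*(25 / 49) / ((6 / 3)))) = 951188 / 25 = 38047.52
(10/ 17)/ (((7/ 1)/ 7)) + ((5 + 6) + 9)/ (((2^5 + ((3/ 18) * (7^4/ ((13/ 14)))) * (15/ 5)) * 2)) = 174440/ 292791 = 0.60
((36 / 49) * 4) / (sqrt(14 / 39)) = 72 * sqrt(546) / 343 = 4.90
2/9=0.22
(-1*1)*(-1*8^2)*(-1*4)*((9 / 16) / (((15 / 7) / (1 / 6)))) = -56 / 5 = -11.20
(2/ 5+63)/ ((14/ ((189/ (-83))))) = -8559/ 830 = -10.31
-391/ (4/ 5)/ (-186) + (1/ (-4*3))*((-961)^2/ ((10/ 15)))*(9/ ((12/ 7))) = -1803628693/ 2976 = -606058.03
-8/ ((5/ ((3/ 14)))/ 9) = -108/ 35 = -3.09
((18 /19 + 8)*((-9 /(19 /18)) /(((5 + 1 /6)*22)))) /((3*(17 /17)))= -27540 /123101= -0.22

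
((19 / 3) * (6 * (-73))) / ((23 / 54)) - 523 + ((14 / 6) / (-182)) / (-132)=-7035.87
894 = 894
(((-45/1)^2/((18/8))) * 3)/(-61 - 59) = -45/2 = -22.50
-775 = -775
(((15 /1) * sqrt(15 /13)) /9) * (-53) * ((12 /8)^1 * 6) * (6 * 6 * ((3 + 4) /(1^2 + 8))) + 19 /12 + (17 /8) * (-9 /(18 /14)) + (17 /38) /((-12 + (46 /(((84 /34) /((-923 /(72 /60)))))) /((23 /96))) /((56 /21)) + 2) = -22260 * sqrt(195) /13 - 1902278011 /143117880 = -23924.37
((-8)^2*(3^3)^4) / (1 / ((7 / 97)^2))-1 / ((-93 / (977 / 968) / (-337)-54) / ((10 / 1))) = 14740601785135141 / 83219885799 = 177128.36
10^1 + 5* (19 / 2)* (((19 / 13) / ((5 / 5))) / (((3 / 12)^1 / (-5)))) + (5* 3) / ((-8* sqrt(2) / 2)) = -17920 / 13-15* sqrt(2) / 8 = -1381.11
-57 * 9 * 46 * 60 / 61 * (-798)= 18522495.74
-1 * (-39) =39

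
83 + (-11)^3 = -1248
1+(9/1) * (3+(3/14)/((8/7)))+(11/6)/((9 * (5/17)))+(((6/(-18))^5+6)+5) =804349/19440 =41.38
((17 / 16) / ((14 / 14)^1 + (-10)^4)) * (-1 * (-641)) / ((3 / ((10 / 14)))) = 54485 / 3360336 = 0.02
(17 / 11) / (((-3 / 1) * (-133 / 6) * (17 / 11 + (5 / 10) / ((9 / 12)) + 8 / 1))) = 102 / 44821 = 0.00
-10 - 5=-15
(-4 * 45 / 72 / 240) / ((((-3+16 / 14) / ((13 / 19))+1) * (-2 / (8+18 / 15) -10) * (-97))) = 161 / 26259840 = 0.00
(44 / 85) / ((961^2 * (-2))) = -22 / 78499285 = -0.00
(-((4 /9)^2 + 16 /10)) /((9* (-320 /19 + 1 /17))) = 18088 /1519965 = 0.01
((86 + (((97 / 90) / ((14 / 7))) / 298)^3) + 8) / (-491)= -14507552844048673 / 75778813255104000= -0.19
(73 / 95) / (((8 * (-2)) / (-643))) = 46939 / 1520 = 30.88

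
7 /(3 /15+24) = 35 /121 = 0.29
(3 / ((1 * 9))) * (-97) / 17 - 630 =-32227 / 51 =-631.90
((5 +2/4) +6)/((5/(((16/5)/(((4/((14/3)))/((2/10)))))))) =1.72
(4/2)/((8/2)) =1/2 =0.50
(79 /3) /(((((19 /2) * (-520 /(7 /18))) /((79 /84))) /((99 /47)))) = -68651 /16716960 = -0.00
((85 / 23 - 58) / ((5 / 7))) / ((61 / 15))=-26229 / 1403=-18.69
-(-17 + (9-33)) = 41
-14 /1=-14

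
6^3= 216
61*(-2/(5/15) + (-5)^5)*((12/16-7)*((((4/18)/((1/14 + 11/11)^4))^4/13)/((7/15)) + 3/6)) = 7135278597361181349906413101/11951770749521484375000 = 597005.98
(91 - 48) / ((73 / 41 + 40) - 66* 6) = -1763 / 14523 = -0.12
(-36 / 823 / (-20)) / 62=9 / 255130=0.00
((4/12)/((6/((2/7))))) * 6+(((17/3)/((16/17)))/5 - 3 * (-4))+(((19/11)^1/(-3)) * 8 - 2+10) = 102831/6160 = 16.69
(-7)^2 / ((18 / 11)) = 539 / 18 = 29.94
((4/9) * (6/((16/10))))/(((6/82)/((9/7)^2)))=1845/49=37.65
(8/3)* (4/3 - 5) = -88/9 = -9.78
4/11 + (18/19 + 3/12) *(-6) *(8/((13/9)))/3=-2696/209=-12.90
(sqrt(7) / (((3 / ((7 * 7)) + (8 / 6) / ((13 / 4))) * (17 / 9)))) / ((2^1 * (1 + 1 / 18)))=154791 * sqrt(7) / 291023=1.41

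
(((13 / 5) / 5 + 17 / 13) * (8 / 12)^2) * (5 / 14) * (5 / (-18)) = -22 / 273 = -0.08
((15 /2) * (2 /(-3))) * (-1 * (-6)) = -30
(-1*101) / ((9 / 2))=-202 / 9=-22.44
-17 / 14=-1.21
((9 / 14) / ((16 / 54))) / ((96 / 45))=3645 / 3584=1.02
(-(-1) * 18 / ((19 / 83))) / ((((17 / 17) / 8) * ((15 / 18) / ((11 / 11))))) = 71712 / 95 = 754.86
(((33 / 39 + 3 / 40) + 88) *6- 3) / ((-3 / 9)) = -413811 / 260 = -1591.58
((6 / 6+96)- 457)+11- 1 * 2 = -351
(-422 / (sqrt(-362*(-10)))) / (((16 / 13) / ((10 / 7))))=-2743*sqrt(905) / 10136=-8.14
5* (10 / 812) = 25 / 406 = 0.06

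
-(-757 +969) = -212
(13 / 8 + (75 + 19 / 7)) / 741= 1481 / 13832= 0.11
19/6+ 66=415/6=69.17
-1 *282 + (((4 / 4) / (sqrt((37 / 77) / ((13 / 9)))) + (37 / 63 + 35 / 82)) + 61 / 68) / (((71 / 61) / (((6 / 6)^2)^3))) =-3496267139 / 12470724 + 61 *sqrt(37037) / 7881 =-278.87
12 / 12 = 1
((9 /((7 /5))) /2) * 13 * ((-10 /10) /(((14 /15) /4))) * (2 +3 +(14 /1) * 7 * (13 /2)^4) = -12280866975 /392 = -31328742.28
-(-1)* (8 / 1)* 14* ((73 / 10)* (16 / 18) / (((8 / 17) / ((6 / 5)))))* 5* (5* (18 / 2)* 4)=1667904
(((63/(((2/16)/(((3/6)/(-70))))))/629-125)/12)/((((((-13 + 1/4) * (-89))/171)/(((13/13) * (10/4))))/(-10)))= 37348585/951677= 39.25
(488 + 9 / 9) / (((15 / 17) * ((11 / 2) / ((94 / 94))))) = 100.76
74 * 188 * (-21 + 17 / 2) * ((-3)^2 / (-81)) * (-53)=-9216700 / 9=-1024077.78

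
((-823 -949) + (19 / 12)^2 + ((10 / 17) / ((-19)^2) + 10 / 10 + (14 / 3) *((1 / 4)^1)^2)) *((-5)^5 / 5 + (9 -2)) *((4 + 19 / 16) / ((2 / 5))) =66793663443565 / 4713216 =14171568.51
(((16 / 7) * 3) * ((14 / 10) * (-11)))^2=278784 / 25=11151.36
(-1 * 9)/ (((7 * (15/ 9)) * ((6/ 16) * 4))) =-18/ 35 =-0.51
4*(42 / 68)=42 / 17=2.47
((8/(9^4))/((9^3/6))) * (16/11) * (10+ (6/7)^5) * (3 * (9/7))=4092416/6947055801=0.00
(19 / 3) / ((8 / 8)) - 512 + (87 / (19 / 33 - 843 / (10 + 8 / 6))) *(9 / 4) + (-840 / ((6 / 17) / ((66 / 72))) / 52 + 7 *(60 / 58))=-203440091197 / 374636964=-543.03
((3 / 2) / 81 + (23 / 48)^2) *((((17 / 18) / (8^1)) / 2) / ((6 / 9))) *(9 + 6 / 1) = 145775 / 442368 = 0.33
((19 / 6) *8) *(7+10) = 1292 / 3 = 430.67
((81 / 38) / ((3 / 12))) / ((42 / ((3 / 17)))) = 0.04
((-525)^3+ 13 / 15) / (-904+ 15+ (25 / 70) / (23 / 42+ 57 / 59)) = 162813.88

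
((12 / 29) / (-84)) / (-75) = 1 / 15225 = 0.00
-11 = -11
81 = 81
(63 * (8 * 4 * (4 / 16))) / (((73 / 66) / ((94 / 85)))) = 3126816 / 6205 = 503.92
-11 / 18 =-0.61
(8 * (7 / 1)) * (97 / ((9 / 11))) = 6639.11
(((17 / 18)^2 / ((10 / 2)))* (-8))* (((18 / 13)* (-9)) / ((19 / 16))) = 14.98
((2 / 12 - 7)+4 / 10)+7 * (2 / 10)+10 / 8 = -227 / 60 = -3.78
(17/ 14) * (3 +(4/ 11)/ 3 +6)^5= 76662.62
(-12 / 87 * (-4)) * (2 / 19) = 32 / 551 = 0.06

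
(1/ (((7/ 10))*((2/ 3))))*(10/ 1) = 150/ 7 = 21.43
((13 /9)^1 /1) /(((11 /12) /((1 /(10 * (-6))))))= -13 /495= -0.03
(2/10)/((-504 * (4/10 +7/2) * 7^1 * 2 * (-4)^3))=1/8805888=0.00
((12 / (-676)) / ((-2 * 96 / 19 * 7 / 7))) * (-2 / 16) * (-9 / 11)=171 / 951808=0.00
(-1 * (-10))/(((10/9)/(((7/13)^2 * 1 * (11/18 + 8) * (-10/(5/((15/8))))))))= -113925/1352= -84.26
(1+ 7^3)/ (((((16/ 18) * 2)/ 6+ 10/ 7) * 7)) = 4644/ 163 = 28.49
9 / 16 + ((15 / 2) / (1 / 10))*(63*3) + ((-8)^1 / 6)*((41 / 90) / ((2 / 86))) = 30562799 / 2160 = 14149.44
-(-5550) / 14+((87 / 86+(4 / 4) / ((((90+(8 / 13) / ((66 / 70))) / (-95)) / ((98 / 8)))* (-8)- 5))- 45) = 370651978533 / 1052355598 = 352.21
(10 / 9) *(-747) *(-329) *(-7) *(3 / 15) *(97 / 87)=-37082906 / 87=-426240.30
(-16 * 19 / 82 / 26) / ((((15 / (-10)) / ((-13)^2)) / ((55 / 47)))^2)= -2020361200 / 815121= -2478.60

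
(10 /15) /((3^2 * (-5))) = -0.01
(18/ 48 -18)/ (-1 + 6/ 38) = 2679/ 128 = 20.93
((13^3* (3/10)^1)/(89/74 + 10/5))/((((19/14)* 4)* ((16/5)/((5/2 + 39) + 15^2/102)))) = 422784089/816544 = 517.77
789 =789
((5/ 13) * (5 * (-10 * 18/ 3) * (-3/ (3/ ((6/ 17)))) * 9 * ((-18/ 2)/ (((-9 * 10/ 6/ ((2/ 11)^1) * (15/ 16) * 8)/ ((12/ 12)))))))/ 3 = 4320/ 2431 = 1.78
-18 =-18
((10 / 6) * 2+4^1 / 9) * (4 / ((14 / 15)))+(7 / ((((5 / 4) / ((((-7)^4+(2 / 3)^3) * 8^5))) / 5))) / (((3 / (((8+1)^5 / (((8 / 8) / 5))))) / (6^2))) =163921835969741140 / 21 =7805801712844816.19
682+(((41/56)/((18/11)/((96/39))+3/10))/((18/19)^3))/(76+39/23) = 21120757590427/30968331156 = 682.01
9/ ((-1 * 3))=-3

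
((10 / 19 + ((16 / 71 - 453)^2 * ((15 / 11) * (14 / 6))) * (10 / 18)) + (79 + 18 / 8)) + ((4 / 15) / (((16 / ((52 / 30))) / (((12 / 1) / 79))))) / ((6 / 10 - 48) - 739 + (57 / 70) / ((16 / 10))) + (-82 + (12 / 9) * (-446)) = 19714289086620826009 / 54491352996420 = 361787.48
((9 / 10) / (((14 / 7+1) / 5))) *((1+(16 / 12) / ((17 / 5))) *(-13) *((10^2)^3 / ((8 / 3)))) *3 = -519187500 / 17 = -30540441.18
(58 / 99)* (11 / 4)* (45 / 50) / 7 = 29 / 140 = 0.21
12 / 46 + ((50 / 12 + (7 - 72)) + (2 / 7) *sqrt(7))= -8359 / 138 + 2 *sqrt(7) / 7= -59.82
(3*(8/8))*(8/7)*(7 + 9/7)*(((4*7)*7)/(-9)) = -1856/3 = -618.67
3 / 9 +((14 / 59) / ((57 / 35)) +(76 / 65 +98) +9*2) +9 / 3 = 8791036 / 72865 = 120.65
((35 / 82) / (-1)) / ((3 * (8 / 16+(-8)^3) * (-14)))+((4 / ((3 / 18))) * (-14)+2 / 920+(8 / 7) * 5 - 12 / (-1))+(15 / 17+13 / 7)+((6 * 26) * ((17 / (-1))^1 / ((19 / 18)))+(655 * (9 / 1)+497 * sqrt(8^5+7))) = 401381964890959 / 130869709740+2485 * sqrt(1311) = 93043.25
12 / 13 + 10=142 / 13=10.92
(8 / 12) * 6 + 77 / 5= 97 / 5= 19.40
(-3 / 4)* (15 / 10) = -9 / 8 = -1.12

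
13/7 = 1.86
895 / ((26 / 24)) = 10740 / 13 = 826.15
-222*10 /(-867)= 740 /289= 2.56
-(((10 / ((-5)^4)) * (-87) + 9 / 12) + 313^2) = -48984179 / 500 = -97968.36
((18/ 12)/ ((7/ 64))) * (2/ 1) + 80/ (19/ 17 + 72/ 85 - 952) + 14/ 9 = 147026578/ 5087439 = 28.90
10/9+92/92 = 19/9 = 2.11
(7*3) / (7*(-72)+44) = -0.05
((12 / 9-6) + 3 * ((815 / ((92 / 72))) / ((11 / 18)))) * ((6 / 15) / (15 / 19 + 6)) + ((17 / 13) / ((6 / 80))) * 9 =50487284 / 148005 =341.12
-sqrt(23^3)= -23*sqrt(23)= -110.30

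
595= 595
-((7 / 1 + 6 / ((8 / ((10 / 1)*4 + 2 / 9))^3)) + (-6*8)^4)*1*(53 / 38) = -2188064030417 / 295488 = -7404916.72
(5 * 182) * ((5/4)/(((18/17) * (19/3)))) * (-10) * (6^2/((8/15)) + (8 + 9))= -32680375/228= -143334.98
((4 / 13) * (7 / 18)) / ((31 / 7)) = 98 / 3627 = 0.03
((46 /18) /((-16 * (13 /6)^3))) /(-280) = 69 /1230320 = 0.00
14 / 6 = 7 / 3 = 2.33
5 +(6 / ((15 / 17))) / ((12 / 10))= 32 / 3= 10.67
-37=-37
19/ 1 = 19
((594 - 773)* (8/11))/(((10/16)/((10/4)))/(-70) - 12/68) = 6816320/9427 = 723.06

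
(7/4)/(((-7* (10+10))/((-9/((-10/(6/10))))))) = -27/4000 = -0.01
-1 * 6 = -6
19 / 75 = 0.25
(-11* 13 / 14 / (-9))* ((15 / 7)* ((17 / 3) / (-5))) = -2431 / 882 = -2.76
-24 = -24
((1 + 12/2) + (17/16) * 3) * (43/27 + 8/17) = 154361/7344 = 21.02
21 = 21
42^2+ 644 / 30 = 26782 / 15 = 1785.47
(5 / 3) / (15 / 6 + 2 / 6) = 10 / 17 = 0.59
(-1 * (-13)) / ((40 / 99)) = 1287 / 40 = 32.18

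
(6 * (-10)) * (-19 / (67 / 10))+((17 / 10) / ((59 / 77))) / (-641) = 170.15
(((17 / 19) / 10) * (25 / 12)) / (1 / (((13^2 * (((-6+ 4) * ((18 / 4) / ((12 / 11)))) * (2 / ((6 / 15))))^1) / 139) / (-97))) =790075 / 8197664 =0.10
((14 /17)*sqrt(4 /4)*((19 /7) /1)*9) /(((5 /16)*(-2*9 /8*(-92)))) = 608 /1955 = 0.31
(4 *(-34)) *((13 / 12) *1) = -442 / 3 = -147.33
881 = 881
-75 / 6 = -25 / 2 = -12.50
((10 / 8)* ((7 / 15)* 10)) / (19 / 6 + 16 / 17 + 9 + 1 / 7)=4165 / 9461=0.44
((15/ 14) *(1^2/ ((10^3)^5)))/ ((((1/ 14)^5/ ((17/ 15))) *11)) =40817/ 687500000000000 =0.00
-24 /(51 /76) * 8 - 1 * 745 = -17529 /17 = -1031.12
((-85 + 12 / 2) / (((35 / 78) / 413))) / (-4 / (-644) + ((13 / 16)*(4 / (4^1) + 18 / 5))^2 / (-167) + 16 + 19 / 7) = -12511979450880 / 3206969639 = -3901.50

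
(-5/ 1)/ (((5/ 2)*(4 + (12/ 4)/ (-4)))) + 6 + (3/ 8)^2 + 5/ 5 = 5429/ 832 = 6.53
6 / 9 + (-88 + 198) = 332 / 3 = 110.67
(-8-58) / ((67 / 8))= -528 / 67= -7.88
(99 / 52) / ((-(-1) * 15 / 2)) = 33 / 130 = 0.25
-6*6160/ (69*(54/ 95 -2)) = 146300/ 391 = 374.17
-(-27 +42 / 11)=255 / 11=23.18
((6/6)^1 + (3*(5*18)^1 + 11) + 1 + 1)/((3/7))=1988/3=662.67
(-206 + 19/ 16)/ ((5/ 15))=-9831/ 16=-614.44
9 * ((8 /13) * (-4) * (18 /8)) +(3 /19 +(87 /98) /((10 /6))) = -5949303 /121030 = -49.16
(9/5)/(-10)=-9/50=-0.18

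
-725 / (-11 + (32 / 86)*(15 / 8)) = 31175 / 443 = 70.37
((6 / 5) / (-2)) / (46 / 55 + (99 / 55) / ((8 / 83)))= -264 / 8585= -0.03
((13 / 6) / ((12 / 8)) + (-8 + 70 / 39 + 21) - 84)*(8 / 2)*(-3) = 31712 / 39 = 813.13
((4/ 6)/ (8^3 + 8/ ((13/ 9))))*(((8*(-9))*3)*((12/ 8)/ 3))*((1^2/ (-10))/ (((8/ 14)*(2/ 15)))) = 2457/ 13456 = 0.18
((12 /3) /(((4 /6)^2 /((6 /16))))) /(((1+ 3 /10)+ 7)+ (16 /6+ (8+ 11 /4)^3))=3240 /1203133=0.00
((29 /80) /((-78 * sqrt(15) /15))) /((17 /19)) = -551 * sqrt(15) /106080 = -0.02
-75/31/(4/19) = -11.49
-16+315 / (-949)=-16.33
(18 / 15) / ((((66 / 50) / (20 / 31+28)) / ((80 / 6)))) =118400 / 341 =347.21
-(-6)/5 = 6/5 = 1.20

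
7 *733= 5131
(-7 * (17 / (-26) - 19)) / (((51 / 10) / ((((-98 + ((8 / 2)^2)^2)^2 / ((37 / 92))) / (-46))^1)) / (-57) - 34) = -16966283320 / 4192945263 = -4.05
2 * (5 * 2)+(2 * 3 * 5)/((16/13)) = 355/8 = 44.38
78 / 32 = 39 / 16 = 2.44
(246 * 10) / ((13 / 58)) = 142680 / 13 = 10975.38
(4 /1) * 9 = 36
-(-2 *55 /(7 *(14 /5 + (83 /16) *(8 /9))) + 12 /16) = 25593 /18676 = 1.37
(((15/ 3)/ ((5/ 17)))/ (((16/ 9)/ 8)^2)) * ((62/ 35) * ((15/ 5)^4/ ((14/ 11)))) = 38034117/ 980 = 38810.32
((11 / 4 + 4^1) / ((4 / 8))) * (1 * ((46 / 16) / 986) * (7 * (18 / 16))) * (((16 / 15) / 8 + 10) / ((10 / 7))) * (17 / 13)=1734453 / 603200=2.88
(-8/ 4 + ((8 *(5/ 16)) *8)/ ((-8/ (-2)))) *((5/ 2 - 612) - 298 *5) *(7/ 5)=-88179/ 10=-8817.90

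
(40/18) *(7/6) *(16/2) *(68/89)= 38080/2403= 15.85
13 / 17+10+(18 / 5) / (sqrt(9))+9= 1782 / 85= 20.96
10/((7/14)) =20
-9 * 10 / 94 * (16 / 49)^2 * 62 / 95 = -142848 / 2144093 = -0.07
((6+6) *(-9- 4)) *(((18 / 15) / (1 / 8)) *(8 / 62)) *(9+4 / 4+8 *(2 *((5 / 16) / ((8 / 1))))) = -63648 / 31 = -2053.16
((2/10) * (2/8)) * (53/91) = 53/1820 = 0.03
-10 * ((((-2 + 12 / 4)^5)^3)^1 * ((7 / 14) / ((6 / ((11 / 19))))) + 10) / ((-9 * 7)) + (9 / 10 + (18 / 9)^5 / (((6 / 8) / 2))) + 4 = 1648777 / 17955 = 91.83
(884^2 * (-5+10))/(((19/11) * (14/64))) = 1375362560/133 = 10341071.88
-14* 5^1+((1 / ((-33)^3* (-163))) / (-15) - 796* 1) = -76091925691 / 87865965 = -866.00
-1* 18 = -18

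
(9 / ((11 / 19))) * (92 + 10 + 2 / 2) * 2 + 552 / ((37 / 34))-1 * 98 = 1469924 / 407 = 3611.61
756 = 756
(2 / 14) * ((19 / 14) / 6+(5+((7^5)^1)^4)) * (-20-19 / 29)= -4014827671030645705277 / 17052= -235446145380638382.90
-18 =-18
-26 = -26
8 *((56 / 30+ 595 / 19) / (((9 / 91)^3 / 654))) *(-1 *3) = -12428652531568 / 23085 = -538386507.76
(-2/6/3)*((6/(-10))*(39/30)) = 13/150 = 0.09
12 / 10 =6 / 5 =1.20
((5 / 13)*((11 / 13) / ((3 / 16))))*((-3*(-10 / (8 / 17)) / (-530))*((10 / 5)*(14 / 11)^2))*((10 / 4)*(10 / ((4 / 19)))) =-7913500 / 98527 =-80.32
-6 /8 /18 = -1 /24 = -0.04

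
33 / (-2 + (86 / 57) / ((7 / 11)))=13167 / 148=88.97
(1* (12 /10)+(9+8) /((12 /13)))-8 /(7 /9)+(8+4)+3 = 10219 /420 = 24.33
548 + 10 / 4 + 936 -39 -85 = 2725 / 2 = 1362.50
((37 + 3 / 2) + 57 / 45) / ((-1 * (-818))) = 1193 / 24540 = 0.05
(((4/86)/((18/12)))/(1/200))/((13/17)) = 13600/1677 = 8.11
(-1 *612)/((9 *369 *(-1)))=68/369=0.18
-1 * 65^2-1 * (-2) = -4223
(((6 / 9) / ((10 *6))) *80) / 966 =4 / 4347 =0.00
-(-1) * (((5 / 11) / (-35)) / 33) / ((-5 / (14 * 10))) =4 / 363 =0.01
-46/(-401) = 46/401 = 0.11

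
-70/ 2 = -35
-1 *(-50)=50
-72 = -72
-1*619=-619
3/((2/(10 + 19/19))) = 33/2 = 16.50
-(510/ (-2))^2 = -65025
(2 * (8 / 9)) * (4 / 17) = 64 / 153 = 0.42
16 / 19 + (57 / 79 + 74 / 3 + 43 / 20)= 2555929 / 90060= 28.38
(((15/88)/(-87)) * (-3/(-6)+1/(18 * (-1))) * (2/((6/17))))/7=-85/120582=-0.00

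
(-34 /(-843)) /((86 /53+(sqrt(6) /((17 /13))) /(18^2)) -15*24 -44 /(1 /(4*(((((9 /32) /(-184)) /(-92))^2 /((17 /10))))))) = -606344090832378572501271629463552 /5387761605271040628561804057797404619 -3993263845256203501540737024*sqrt(6) /5387761605271040628561804057797404619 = -0.00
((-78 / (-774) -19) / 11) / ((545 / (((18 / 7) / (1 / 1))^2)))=-263304 / 12631465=-0.02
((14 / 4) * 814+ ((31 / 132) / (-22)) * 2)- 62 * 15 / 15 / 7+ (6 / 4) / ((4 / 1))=57741613 / 20328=2840.50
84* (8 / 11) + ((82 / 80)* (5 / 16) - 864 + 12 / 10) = -5641777 / 7040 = -801.39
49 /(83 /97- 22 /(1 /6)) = -4753 /12721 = -0.37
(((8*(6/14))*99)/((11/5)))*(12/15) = 864/7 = 123.43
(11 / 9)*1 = 11 / 9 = 1.22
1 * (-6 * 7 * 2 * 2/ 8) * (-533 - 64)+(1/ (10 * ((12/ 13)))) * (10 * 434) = 78043/ 6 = 13007.17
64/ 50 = 32/ 25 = 1.28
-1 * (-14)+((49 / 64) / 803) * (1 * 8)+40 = 54.01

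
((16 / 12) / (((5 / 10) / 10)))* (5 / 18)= 200 / 27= 7.41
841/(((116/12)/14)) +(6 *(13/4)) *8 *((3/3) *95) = 16038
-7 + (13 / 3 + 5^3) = 367 / 3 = 122.33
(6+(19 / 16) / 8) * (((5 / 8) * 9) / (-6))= -11805 / 2048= -5.76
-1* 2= -2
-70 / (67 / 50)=-3500 / 67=-52.24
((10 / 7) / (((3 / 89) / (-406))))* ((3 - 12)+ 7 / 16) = 1767985 / 12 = 147332.08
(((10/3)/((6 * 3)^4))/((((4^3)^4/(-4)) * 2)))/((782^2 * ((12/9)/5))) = -25/1077019142818627584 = -0.00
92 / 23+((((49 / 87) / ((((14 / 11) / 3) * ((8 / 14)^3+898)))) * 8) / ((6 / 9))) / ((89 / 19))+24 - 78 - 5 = -55.00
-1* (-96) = 96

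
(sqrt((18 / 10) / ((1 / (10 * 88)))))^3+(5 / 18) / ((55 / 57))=19 / 66+19008 * sqrt(11)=63042.69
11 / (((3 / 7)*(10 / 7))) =539 / 30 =17.97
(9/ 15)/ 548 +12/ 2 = 6.00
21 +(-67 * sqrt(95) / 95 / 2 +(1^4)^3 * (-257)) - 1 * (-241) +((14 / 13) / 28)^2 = 3381 / 676 - 67 * sqrt(95) / 190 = 1.56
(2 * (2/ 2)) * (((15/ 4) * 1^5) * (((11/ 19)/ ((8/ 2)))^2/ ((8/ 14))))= 0.27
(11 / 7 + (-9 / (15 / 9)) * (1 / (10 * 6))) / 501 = 1037 / 350700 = 0.00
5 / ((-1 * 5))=-1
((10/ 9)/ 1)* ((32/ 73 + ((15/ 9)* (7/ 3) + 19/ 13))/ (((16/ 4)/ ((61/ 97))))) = 7539905/ 7456293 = 1.01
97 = 97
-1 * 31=-31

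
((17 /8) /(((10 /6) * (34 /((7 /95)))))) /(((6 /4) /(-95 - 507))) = -2107 /1900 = -1.11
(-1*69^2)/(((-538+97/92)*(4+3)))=438012/345793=1.27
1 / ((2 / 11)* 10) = 11 / 20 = 0.55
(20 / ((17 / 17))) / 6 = 10 / 3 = 3.33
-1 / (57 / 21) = -0.37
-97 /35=-2.77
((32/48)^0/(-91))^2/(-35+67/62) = -62/17414943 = -0.00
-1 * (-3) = 3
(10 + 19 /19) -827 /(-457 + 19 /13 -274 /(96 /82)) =2624663 /215149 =12.20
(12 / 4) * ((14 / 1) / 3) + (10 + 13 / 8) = 205 / 8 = 25.62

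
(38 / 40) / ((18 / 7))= 133 / 360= 0.37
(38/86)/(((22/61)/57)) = 66063/946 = 69.83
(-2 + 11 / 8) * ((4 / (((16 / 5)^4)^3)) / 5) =-244140625 / 562949953421312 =-0.00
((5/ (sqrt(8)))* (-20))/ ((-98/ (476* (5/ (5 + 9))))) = 2125* sqrt(2)/ 49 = 61.33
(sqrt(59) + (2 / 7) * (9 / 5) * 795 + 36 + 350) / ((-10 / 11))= -30602 / 35 - 11 * sqrt(59) / 10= -882.79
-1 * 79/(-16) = 79/16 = 4.94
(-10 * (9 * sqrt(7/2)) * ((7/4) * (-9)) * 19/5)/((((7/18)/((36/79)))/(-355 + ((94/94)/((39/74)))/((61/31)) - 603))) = -189214743528 * sqrt(14)/62647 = -11301047.82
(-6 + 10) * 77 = 308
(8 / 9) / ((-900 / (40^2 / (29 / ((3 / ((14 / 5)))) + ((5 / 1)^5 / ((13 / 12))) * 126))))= -4160 / 956883753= -0.00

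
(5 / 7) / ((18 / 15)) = 25 / 42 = 0.60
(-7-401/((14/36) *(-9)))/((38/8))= 3012/133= 22.65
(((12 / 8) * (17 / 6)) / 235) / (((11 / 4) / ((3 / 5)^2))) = 0.00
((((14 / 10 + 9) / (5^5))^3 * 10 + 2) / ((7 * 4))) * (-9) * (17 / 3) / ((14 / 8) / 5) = -77819838560766 / 7476806640625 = -10.41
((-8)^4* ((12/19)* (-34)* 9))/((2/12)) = -90243072/19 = -4749635.37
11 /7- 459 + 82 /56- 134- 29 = -17331 /28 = -618.96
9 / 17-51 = -858 / 17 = -50.47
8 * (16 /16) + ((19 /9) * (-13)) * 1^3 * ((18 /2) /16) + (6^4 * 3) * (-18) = -1119863 /16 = -69991.44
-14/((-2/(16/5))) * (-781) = -87472/5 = -17494.40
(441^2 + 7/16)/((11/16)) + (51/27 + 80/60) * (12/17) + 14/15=793493263/2805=282885.30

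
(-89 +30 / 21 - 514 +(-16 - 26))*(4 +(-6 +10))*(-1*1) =36040 / 7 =5148.57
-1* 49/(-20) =49/20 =2.45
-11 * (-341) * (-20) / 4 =-18755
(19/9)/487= 19/4383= 0.00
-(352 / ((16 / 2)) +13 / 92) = -4061 / 92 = -44.14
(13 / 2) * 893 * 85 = 986765 / 2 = 493382.50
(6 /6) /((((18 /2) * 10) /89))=89 /90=0.99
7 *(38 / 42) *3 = 19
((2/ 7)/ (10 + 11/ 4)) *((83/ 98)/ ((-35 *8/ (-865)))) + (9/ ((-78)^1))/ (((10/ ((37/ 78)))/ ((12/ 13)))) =0.05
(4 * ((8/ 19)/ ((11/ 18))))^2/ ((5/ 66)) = 1990656/ 19855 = 100.26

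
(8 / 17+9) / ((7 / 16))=368 / 17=21.65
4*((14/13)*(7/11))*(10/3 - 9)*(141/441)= -6392/1287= -4.97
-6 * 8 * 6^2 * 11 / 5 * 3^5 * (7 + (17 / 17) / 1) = -36951552 / 5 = -7390310.40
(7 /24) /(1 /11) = 77 /24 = 3.21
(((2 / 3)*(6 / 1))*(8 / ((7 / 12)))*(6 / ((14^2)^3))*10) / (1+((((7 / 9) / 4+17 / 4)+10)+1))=810 / 30471091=0.00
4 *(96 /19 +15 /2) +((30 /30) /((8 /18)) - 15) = 2847 /76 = 37.46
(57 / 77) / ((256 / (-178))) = -5073 / 9856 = -0.51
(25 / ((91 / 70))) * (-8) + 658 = 6554 / 13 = 504.15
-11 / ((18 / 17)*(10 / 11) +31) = -2057 / 5977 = -0.34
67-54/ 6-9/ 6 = 113/ 2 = 56.50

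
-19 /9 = -2.11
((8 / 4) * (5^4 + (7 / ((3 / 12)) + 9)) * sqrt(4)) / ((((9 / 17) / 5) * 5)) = 45016 / 9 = 5001.78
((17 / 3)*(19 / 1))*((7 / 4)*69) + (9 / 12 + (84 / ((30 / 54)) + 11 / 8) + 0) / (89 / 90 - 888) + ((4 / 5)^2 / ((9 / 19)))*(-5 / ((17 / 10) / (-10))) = 13040.32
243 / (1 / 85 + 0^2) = 20655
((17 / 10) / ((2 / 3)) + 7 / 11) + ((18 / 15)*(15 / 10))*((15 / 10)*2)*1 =1889 / 220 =8.59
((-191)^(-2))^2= 1/1330863361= 0.00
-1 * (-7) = 7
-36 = -36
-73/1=-73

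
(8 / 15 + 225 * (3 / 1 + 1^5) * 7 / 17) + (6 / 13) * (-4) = 1224148 / 3315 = 369.28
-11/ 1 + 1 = -10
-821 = -821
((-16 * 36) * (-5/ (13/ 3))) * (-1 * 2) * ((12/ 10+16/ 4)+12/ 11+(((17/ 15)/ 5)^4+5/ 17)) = -4989169158656/ 569765625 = -8756.53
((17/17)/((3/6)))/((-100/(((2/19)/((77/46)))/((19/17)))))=-782/694925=-0.00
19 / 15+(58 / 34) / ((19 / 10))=10487 / 4845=2.16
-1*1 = -1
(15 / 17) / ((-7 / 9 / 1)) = -135 / 119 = -1.13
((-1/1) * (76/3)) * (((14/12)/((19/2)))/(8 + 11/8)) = -224/675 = -0.33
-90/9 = -10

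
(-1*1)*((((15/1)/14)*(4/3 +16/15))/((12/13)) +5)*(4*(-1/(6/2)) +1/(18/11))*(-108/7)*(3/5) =-12753/245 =-52.05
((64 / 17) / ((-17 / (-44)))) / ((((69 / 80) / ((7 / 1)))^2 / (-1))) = -883097600 / 1375929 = -641.82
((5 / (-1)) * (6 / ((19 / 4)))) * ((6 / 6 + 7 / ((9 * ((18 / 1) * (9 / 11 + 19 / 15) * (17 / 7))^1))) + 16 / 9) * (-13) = 228.77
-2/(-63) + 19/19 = 65/63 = 1.03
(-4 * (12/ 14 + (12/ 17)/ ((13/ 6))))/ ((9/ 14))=-4880/ 663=-7.36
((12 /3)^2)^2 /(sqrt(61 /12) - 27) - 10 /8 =-375211 /34748 - 512 * sqrt(183) /8687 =-11.60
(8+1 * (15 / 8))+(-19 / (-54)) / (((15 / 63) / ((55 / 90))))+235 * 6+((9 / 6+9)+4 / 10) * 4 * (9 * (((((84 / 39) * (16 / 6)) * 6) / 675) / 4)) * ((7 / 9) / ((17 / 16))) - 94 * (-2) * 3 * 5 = 4244.44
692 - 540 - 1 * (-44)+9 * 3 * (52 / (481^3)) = 1677830080 / 8560357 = 196.00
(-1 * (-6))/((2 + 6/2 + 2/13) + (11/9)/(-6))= 4212/3475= 1.21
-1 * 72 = -72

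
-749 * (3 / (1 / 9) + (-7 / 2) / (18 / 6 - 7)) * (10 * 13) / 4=-10856755 / 16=-678547.19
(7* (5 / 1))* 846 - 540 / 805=4767102 / 161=29609.33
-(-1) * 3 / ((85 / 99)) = 297 / 85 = 3.49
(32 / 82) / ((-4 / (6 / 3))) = -8 / 41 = -0.20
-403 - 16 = -419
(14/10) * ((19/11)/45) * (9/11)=133/3025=0.04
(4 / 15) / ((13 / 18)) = 24 / 65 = 0.37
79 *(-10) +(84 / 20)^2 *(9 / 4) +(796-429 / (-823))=3803187 / 82300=46.21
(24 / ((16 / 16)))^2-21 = 555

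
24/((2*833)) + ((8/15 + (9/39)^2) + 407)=860712676/2111655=407.60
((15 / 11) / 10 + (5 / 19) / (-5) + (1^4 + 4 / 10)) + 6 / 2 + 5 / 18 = 44782 / 9405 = 4.76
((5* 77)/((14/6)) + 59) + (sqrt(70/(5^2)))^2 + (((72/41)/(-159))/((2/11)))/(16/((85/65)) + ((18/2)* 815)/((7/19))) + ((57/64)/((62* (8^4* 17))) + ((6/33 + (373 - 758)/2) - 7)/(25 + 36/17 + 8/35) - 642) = -10153736113896041396446051/24033154548526447329280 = -422.49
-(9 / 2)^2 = -81 / 4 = -20.25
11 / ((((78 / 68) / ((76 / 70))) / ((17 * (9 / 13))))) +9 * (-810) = -42395538 / 5915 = -7167.46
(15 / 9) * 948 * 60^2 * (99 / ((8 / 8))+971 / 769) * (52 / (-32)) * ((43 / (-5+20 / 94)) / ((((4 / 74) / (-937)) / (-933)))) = 103527411419749872360 / 769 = 134626022652470575.24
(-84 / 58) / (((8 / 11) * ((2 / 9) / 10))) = -10395 / 116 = -89.61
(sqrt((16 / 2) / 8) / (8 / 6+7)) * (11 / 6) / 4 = 11 / 200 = 0.06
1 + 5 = 6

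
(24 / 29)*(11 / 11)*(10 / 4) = 2.07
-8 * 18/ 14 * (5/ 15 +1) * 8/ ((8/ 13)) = -178.29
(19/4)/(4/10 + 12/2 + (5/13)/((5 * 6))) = 3705/5002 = 0.74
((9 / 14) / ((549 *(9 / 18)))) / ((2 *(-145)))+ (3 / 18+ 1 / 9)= 154783 / 557235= 0.28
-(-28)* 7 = 196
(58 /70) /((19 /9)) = 0.39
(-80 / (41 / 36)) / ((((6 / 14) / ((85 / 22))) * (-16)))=17850 / 451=39.58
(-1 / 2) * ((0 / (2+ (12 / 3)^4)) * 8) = 0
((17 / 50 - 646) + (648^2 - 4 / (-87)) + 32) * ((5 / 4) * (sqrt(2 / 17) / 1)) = 1823913179 * sqrt(34) / 59160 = 179769.27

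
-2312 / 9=-256.89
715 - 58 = 657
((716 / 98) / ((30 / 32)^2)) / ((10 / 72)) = 366592 / 6125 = 59.85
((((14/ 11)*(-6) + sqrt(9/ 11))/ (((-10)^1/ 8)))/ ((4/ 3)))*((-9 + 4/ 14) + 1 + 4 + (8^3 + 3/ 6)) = 128214/ 55-64107*sqrt(11)/ 770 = 2055.04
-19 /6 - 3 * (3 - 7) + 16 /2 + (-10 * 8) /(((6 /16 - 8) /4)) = 21521 /366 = 58.80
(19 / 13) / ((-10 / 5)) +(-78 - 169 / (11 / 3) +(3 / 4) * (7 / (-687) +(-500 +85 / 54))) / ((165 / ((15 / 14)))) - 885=-46111672261 / 51871248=-888.96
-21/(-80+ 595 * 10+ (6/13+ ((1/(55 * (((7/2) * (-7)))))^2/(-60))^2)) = -3240262862352140625/905801833711596937513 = -0.00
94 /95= 0.99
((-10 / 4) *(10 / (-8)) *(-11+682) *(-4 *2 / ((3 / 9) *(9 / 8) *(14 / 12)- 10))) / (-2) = -134200 / 153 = -877.12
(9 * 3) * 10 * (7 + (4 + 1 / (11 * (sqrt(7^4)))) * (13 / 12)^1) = 3299265 / 1078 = 3060.54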